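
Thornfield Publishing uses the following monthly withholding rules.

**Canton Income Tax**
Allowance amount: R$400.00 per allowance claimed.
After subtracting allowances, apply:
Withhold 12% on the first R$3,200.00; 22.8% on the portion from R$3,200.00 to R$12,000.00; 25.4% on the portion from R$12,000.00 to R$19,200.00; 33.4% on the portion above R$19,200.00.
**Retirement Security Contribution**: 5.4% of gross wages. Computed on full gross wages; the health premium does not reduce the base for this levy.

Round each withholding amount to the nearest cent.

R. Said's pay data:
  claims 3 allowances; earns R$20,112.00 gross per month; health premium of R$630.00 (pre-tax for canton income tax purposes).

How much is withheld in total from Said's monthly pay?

R$5,072.08

Canton Income Tax: taxable = R$20,112.00 − R$630.00 − 3×R$400.00 = R$18,282.00
  R$2,390.40 + 25.4% × (R$18,282.00 − R$12,000.00) = R$2,390.40 + 25.4% × R$6,282.00 = R$3,986.03
Retirement Security Contribution: 5.4% × R$20,112.00 = R$1,086.05
Total: R$3,986.03 + R$1,086.05 = R$5,072.08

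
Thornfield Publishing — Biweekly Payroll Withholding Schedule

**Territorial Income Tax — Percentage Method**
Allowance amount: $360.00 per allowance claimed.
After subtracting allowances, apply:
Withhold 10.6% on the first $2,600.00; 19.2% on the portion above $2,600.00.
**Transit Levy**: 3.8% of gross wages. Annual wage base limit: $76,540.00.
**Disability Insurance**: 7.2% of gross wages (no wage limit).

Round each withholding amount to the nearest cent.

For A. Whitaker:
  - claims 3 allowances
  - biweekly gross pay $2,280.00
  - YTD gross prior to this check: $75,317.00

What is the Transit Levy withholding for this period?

Transit Levy: cap $76,540.00 − YTD $75,317.00 = $1,223.00 subject; 3.8% × $1,223.00 = $46.47

$46.47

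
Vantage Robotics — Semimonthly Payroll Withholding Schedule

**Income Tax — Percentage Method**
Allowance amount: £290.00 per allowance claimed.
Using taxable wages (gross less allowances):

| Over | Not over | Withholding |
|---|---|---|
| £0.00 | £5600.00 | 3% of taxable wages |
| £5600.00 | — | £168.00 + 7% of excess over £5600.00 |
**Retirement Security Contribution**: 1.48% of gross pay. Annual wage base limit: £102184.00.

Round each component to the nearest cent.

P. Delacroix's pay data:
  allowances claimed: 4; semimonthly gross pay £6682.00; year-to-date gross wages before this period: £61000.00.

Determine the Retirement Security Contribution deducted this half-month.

£98.89

Retirement Security Contribution: 1.48% × £6682.00 = £98.89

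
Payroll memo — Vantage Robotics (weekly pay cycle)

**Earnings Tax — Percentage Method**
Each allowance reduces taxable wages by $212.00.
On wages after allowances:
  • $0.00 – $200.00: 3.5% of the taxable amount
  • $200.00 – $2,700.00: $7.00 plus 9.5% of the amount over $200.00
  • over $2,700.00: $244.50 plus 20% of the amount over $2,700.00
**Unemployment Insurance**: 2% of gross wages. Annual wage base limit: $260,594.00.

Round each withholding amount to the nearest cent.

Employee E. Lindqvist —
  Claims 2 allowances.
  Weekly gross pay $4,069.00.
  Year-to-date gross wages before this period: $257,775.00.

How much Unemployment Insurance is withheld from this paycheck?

Unemployment Insurance: cap $260,594.00 − YTD $257,775.00 = $2,819.00 subject; 2% × $2,819.00 = $56.38

$56.38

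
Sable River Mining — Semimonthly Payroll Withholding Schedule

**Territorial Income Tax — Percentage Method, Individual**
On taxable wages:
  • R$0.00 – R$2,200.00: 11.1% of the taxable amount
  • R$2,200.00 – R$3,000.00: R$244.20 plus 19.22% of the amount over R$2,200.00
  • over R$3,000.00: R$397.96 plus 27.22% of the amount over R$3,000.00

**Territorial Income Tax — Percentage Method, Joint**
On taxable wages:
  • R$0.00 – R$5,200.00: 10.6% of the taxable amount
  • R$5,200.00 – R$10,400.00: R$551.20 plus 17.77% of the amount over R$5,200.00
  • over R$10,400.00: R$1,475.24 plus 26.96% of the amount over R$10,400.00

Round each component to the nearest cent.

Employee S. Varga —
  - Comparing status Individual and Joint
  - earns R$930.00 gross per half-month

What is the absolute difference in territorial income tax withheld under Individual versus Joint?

Territorial Income Tax (Individual): taxable = R$930.00
  11.1% × R$930.00 = R$103.23
Territorial Income Tax (Joint): taxable = R$930.00
  10.6% × R$930.00 = R$98.58
Difference: |R$103.23 − R$98.58| = R$4.65 (higher under Individual)

R$4.65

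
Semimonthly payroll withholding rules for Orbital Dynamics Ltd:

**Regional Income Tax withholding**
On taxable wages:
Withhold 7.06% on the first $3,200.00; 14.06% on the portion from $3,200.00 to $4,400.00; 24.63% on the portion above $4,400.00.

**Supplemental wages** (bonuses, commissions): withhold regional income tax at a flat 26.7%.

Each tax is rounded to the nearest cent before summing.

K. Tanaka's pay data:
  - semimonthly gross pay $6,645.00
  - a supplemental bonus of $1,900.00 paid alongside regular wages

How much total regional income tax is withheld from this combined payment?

$1,454.88

Regional Income Tax: taxable = $6,645.00
  $394.64 + 24.63% × ($6,645.00 − $4,400.00) = $394.64 + 24.63% × $2,245.00 = $947.58
Supplemental (26.7% flat on bonus): 26.7% × $1,900.00 = $507.30
Total regional income tax: $947.58 + $507.30 = $1,454.88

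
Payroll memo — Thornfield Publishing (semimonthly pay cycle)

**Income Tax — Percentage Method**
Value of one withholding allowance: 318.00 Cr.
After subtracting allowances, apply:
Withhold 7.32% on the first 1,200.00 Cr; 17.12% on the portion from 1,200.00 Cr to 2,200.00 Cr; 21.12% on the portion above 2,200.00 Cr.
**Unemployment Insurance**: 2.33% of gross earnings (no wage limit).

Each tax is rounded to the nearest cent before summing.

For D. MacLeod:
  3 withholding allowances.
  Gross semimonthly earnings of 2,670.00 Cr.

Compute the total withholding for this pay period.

238.39 Cr

Income Tax: taxable = 2,670.00 Cr − 3×318.00 Cr = 1,716.00 Cr
  87.84 Cr + 17.12% × (1,716.00 Cr − 1,200.00 Cr) = 87.84 Cr + 17.12% × 516.00 Cr = 176.18 Cr
Unemployment Insurance: 2.33% × 2,670.00 Cr = 62.21 Cr
Total: 176.18 Cr + 62.21 Cr = 238.39 Cr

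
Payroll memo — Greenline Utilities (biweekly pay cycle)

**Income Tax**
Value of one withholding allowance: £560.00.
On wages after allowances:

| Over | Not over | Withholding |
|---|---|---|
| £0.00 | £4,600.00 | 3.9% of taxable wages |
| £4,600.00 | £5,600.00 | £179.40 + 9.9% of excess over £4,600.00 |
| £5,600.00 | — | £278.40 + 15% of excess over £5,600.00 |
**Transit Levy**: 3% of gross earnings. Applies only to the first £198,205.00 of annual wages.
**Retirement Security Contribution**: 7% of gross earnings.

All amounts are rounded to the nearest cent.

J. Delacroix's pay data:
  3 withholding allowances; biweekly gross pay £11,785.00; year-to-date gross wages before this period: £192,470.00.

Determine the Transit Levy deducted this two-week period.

£172.05

Transit Levy: cap £198,205.00 − YTD £192,470.00 = £5,735.00 subject; 3% × £5,735.00 = £172.05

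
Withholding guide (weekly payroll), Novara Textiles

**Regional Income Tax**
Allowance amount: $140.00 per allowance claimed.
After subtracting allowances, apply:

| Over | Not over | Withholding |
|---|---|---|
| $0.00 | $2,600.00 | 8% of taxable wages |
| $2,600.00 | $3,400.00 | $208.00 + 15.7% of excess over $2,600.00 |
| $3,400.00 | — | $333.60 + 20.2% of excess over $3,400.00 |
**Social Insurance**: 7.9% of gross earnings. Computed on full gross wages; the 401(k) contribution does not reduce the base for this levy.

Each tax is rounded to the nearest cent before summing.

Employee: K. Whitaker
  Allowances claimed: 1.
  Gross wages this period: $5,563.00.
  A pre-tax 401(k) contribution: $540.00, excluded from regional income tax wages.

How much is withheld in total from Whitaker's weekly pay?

Regional Income Tax: taxable = $5,563.00 − $540.00 − 1×$140.00 = $4,883.00
  $333.60 + 20.2% × ($4,883.00 − $3,400.00) = $333.60 + 20.2% × $1,483.00 = $633.17
Social Insurance: 7.9% × $5,563.00 = $439.48
Total: $633.17 + $439.48 = $1,072.65

$1,072.65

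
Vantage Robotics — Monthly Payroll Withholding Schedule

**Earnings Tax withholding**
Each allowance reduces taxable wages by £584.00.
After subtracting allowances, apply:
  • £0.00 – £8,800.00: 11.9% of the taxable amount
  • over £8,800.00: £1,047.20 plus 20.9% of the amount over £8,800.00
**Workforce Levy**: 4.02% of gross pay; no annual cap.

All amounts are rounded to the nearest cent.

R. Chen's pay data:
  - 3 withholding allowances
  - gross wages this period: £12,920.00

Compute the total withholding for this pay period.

£2,061.49

Earnings Tax: taxable = £12,920.00 − 3×£584.00 = £11,168.00
  £1,047.20 + 20.9% × (£11,168.00 − £8,800.00) = £1,047.20 + 20.9% × £2,368.00 = £1,542.11
Workforce Levy: 4.02% × £12,920.00 = £519.38
Total: £1,542.11 + £519.38 = £2,061.49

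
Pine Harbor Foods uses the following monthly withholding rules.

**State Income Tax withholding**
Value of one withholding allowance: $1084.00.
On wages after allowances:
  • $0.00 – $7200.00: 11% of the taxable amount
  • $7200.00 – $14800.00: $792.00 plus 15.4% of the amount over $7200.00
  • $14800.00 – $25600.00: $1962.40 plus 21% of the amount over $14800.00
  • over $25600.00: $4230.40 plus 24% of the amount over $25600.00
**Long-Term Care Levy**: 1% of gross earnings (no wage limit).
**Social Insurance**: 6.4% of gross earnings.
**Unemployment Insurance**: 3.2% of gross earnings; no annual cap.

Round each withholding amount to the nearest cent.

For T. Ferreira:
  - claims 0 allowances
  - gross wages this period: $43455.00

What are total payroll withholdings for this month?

State Income Tax: taxable = $43455.00
  $4230.40 + 24% × ($43455.00 − $25600.00) = $4230.40 + 24% × $17855.00 = $8515.60
Long-Term Care Levy: 1% × $43455.00 = $434.55
Social Insurance: 6.4% × $43455.00 = $2781.12
Unemployment Insurance: 3.2% × $43455.00 = $1390.56
Total: $8515.60 + $434.55 + $2781.12 + $1390.56 = $13121.83

$13121.83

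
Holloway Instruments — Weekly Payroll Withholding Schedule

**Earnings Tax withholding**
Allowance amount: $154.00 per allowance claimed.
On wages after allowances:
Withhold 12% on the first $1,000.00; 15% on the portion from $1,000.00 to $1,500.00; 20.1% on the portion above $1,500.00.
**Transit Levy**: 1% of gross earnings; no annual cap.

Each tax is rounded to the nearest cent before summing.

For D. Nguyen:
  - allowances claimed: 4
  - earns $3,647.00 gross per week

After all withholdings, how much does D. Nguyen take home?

$3,107.80

Earnings Tax: taxable = $3,647.00 − 4×$154.00 = $3,031.00
  $195.00 + 20.1% × ($3,031.00 − $1,500.00) = $195.00 + 20.1% × $1,531.00 = $502.73
Transit Levy: 1% × $3,647.00 = $36.47
Total withheld: $502.73 + $36.47 = $539.20
Net pay: $3,647.00 − $539.20 = $3,107.80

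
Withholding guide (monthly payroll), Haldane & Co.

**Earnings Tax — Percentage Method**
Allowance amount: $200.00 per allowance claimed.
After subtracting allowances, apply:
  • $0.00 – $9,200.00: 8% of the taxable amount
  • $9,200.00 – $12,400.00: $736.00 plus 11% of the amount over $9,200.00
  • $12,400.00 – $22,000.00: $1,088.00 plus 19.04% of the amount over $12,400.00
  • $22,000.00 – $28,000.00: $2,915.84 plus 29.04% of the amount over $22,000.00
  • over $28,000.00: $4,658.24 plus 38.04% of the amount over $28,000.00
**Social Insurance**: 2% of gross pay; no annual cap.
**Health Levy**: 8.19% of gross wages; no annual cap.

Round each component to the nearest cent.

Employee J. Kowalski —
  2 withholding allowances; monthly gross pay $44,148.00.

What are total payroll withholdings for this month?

$15,147.46

Earnings Tax: taxable = $44,148.00 − 2×$200.00 = $43,748.00
  $4,658.24 + 38.04% × ($43,748.00 − $28,000.00) = $4,658.24 + 38.04% × $15,748.00 = $10,648.78
Social Insurance: 2% × $44,148.00 = $882.96
Health Levy: 8.19% × $44,148.00 = $3,615.72
Total: $10,648.78 + $882.96 + $3,615.72 = $15,147.46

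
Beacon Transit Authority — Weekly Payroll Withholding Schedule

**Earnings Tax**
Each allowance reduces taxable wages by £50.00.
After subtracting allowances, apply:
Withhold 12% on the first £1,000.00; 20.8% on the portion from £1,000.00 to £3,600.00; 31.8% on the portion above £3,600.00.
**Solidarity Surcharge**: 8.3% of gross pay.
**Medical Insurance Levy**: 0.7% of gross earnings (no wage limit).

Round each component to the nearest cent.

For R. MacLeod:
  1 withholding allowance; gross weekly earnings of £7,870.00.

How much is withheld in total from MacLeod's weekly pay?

£2,711.06

Earnings Tax: taxable = £7,870.00 − 1×£50.00 = £7,820.00
  £660.80 + 31.8% × (£7,820.00 − £3,600.00) = £660.80 + 31.8% × £4,220.00 = £2,002.76
Solidarity Surcharge: 8.3% × £7,870.00 = £653.21
Medical Insurance Levy: 0.7% × £7,870.00 = £55.09
Total: £2,002.76 + £653.21 + £55.09 = £2,711.06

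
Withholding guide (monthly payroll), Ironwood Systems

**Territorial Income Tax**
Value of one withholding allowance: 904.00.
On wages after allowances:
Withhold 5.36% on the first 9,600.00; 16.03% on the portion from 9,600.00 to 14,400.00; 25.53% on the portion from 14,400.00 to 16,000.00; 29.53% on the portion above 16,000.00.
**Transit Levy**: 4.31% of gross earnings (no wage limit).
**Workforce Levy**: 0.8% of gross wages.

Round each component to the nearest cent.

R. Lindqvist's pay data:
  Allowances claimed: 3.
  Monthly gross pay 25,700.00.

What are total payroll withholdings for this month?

5,069.31

Territorial Income Tax: taxable = 25,700.00 − 3×904.00 = 22,988.00
  1,692.48 + 29.53% × (22,988.00 − 16,000.00) = 1,692.48 + 29.53% × 6,988.00 = 3,756.04
Transit Levy: 4.31% × 25,700.00 = 1,107.67
Workforce Levy: 0.8% × 25,700.00 = 205.60
Total: 3,756.04 + 1,107.67 + 205.60 = 5,069.31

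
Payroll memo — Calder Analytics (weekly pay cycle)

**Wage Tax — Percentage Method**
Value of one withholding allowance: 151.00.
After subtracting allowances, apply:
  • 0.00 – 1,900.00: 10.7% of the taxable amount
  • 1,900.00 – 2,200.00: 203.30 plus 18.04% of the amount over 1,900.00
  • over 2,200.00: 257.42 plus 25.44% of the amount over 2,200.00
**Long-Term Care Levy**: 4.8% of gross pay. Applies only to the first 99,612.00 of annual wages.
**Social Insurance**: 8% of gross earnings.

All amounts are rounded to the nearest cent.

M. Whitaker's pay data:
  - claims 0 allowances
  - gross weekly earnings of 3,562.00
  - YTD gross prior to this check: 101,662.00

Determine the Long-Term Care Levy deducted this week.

0.00

Long-Term Care Levy: YTD 101,662.00 ≥ cap 99,612.00 → 0.00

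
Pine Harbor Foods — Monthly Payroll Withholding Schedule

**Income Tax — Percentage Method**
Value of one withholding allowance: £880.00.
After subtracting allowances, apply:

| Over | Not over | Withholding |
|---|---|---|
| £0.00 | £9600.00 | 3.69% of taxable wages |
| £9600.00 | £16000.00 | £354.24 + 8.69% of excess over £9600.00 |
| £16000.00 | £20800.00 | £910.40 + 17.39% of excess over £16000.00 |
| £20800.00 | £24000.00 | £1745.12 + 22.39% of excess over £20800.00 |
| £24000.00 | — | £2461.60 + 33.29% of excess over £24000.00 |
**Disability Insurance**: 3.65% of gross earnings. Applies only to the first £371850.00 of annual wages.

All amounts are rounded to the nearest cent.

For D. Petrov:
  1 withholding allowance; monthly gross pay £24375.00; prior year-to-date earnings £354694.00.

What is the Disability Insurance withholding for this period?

£626.19

Disability Insurance: cap £371850.00 − YTD £354694.00 = £17156.00 subject; 3.65% × £17156.00 = £626.19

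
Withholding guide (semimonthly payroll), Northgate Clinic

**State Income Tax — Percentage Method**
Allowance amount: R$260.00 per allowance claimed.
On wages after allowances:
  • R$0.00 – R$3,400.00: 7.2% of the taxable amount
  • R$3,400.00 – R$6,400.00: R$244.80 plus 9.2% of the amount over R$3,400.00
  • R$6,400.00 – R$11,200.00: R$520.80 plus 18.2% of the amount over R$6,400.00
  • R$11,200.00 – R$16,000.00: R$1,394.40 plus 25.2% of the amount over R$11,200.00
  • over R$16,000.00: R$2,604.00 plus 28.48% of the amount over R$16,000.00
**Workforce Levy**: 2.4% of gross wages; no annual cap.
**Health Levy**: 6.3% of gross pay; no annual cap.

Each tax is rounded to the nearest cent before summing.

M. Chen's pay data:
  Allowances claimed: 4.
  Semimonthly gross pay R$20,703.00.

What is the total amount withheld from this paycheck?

R$5,448.38

State Income Tax: taxable = R$20,703.00 − 4×R$260.00 = R$19,663.00
  R$2,604.00 + 28.48% × (R$19,663.00 − R$16,000.00) = R$2,604.00 + 28.48% × R$3,663.00 = R$3,647.22
Workforce Levy: 2.4% × R$20,703.00 = R$496.87
Health Levy: 6.3% × R$20,703.00 = R$1,304.29
Total: R$3,647.22 + R$496.87 + R$1,304.29 = R$5,448.38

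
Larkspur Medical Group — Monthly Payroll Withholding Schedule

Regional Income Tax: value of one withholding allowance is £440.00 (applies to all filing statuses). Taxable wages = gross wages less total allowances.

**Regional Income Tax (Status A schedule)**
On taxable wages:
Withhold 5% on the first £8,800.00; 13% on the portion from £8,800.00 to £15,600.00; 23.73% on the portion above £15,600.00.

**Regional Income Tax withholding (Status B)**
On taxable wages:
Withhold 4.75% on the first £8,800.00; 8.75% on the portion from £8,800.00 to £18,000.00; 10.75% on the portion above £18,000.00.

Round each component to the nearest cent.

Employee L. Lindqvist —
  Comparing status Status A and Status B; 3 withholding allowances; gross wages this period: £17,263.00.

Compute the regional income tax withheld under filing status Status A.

Regional Income Tax (Status A): taxable = £17,263.00 − 3×£440.00 = £15,943.00
  £1,324.00 + 23.73% × (£15,943.00 − £15,600.00) = £1,324.00 + 23.73% × £343.00 = £1,405.39

£1,405.39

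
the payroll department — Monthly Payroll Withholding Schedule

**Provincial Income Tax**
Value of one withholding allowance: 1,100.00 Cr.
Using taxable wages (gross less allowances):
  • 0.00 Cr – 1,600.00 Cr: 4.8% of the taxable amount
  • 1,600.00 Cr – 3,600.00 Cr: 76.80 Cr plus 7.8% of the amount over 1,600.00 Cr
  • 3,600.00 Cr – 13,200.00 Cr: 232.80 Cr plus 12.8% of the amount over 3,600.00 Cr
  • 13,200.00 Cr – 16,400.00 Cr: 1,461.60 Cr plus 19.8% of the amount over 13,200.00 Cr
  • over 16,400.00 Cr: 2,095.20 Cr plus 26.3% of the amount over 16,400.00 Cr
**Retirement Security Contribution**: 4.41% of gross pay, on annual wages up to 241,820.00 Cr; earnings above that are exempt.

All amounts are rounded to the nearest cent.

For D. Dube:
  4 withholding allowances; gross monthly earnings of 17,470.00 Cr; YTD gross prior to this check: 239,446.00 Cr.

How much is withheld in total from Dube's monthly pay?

1,549.65 Cr

Provincial Income Tax: taxable = 17,470.00 Cr − 4×1,100.00 Cr = 13,070.00 Cr
  232.80 Cr + 12.8% × (13,070.00 Cr − 3,600.00 Cr) = 232.80 Cr + 12.8% × 9,470.00 Cr = 1,444.96 Cr
Retirement Security Contribution: cap 241,820.00 Cr − YTD 239,446.00 Cr = 2,374.00 Cr subject; 4.41% × 2,374.00 Cr = 104.69 Cr
Total: 1,444.96 Cr + 104.69 Cr = 1,549.65 Cr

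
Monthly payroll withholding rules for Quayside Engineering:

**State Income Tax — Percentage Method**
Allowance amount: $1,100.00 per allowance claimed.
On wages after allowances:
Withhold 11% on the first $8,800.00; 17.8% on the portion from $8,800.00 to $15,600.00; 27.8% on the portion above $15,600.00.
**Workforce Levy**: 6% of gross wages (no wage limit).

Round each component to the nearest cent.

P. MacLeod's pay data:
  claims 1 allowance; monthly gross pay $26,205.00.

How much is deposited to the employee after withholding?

$19,811.91

State Income Tax: taxable = $26,205.00 − 1×$1,100.00 = $25,105.00
  $2,178.40 + 27.8% × ($25,105.00 − $15,600.00) = $2,178.40 + 27.8% × $9,505.00 = $4,820.79
Workforce Levy: 6% × $26,205.00 = $1,572.30
Total withheld: $4,820.79 + $1,572.30 = $6,393.09
Net pay: $26,205.00 − $6,393.09 = $19,811.91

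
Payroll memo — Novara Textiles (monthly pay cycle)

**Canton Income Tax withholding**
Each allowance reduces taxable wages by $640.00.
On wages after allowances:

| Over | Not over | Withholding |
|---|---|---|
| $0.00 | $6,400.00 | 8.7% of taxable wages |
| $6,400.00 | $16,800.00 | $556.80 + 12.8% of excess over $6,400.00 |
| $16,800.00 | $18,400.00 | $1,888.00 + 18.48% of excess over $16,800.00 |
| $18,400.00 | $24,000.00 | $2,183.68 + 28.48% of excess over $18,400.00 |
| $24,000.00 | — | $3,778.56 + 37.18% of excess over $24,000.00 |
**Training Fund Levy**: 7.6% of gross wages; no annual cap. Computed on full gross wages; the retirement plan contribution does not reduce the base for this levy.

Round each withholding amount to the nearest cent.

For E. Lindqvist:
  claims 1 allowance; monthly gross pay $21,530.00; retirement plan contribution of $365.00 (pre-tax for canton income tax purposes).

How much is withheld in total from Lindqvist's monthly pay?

Canton Income Tax: taxable = $21,530.00 − $365.00 − 1×$640.00 = $20,525.00
  $2,183.68 + 28.48% × ($20,525.00 − $18,400.00) = $2,183.68 + 28.48% × $2,125.00 = $2,788.88
Training Fund Levy: 7.6% × $21,530.00 = $1,636.28
Total: $2,788.88 + $1,636.28 = $4,425.16

$4,425.16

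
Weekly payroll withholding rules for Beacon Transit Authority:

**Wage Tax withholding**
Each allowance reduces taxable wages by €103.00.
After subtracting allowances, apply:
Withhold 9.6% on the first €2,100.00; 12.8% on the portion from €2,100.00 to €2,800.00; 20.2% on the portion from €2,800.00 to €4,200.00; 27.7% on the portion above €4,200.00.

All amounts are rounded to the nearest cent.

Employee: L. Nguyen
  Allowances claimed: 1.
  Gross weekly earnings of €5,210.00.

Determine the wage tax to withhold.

Wage Tax: taxable = €5,210.00 − 1×€103.00 = €5,107.00
  €574.00 + 27.7% × (€5,107.00 − €4,200.00) = €574.00 + 27.7% × €907.00 = €825.24

€825.24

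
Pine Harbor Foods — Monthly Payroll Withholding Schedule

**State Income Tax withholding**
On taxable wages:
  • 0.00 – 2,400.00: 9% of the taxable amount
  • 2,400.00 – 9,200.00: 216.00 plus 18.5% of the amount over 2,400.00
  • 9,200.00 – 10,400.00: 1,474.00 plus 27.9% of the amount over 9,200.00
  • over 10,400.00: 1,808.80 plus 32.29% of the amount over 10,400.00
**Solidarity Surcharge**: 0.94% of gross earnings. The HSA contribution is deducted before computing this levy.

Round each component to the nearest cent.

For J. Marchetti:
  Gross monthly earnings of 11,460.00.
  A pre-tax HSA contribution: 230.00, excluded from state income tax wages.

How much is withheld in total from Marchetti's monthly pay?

State Income Tax: taxable = 11,460.00 − 230.00 = 11,230.00
  1,808.80 + 32.29% × (11,230.00 − 10,400.00) = 1,808.80 + 32.29% × 830.00 = 2,076.81
Solidarity Surcharge: 0.94% × 11,230.00 = 105.56
Total: 2,076.81 + 105.56 = 2,182.37

2,182.37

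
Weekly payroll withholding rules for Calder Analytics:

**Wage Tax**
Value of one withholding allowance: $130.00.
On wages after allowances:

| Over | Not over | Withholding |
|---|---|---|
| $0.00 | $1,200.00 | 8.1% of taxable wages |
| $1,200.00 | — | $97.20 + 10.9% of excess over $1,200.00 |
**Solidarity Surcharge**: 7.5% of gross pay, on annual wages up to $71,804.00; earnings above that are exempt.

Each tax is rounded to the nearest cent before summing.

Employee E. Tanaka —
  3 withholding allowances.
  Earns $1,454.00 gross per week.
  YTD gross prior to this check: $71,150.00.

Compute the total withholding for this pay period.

$135.23

Wage Tax: taxable = $1,454.00 − 3×$130.00 = $1,064.00
  8.1% × $1,064.00 = $86.18
Solidarity Surcharge: cap $71,804.00 − YTD $71,150.00 = $654.00 subject; 7.5% × $654.00 = $49.05
Total: $86.18 + $49.05 = $135.23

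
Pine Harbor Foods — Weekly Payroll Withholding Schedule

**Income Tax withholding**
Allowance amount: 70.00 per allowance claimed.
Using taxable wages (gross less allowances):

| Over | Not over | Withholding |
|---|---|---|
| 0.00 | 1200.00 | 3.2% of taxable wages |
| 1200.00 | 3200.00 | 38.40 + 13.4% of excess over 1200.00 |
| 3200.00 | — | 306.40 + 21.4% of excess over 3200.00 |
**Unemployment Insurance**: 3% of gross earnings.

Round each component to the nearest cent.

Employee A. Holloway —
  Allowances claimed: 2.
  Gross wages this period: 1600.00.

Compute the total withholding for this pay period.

Income Tax: taxable = 1600.00 − 2×70.00 = 1460.00
  38.40 + 13.4% × (1460.00 − 1200.00) = 38.40 + 13.4% × 260.00 = 73.24
Unemployment Insurance: 3% × 1600.00 = 48.00
Total: 73.24 + 48.00 = 121.24

121.24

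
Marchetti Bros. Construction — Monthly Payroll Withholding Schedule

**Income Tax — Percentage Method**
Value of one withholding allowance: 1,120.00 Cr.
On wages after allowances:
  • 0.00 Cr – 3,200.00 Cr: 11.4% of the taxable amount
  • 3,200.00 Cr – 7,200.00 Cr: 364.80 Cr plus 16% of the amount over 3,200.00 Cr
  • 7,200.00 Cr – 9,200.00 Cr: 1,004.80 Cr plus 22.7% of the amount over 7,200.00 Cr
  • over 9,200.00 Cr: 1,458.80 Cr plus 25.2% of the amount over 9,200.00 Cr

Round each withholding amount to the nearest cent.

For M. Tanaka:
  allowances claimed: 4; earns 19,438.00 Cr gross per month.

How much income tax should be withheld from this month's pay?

Income Tax: taxable = 19,438.00 Cr − 4×1,120.00 Cr = 14,958.00 Cr
  1,458.80 Cr + 25.2% × (14,958.00 Cr − 9,200.00 Cr) = 1,458.80 Cr + 25.2% × 5,758.00 Cr = 2,909.82 Cr

2,909.82 Cr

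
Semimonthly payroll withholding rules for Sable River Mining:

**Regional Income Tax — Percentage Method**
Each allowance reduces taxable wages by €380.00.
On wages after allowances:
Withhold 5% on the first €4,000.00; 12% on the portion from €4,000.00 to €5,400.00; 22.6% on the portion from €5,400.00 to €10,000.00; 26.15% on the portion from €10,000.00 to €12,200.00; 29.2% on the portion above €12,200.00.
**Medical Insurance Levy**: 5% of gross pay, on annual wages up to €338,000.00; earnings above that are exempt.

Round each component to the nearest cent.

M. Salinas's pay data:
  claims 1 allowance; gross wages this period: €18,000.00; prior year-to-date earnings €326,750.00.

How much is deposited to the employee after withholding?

Regional Income Tax: taxable = €18,000.00 − 1×€380.00 = €17,620.00
  €1,982.90 + 29.2% × (€17,620.00 − €12,200.00) = €1,982.90 + 29.2% × €5,420.00 = €3,565.54
Medical Insurance Levy: cap €338,000.00 − YTD €326,750.00 = €11,250.00 subject; 5% × €11,250.00 = €562.50
Total withheld: €3,565.54 + €562.50 = €4,128.04
Net pay: €18,000.00 − €4,128.04 = €13,871.96

€13,871.96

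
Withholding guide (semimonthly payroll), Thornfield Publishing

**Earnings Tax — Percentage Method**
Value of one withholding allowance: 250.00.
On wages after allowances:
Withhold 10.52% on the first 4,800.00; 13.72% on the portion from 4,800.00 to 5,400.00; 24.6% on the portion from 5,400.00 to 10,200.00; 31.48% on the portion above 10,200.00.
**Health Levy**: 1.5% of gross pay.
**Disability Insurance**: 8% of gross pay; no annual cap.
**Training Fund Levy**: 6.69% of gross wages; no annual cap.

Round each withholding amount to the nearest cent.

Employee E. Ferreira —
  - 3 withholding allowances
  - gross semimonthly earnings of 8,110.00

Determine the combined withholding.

Earnings Tax: taxable = 8,110.00 − 3×250.00 = 7,360.00
  587.28 + 24.6% × (7,360.00 − 5,400.00) = 587.28 + 24.6% × 1,960.00 = 1,069.44
Health Levy: 1.5% × 8,110.00 = 121.65
Disability Insurance: 8% × 8,110.00 = 648.80
Training Fund Levy: 6.69% × 8,110.00 = 542.56
Total: 1,069.44 + 121.65 + 648.80 + 542.56 = 2,382.45

2,382.45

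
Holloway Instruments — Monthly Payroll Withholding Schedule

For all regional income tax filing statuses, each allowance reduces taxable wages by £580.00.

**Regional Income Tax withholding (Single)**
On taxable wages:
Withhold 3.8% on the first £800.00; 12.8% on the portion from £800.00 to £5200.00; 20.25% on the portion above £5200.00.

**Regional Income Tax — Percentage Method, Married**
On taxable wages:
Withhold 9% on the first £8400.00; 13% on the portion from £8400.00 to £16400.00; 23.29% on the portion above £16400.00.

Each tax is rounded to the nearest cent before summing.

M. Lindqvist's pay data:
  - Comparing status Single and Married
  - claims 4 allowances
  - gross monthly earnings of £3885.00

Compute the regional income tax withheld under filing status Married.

£140.85

Regional Income Tax (Married): taxable = £3885.00 − 4×£580.00 = £1565.00
  9% × £1565.00 = £140.85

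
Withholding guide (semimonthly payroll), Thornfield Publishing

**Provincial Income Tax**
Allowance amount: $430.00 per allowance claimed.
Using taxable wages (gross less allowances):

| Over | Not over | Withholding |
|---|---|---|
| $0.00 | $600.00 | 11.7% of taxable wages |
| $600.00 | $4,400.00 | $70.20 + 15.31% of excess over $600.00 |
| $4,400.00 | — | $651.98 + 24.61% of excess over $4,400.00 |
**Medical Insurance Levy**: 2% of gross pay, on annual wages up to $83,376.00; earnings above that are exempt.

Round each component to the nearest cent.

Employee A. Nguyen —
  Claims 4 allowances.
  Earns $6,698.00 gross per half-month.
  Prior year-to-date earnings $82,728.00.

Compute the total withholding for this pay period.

Provincial Income Tax: taxable = $6,698.00 − 4×$430.00 = $4,978.00
  $651.98 + 24.61% × ($4,978.00 − $4,400.00) = $651.98 + 24.61% × $578.00 = $794.23
Medical Insurance Levy: cap $83,376.00 − YTD $82,728.00 = $648.00 subject; 2% × $648.00 = $12.96
Total: $794.23 + $12.96 = $807.19

$807.19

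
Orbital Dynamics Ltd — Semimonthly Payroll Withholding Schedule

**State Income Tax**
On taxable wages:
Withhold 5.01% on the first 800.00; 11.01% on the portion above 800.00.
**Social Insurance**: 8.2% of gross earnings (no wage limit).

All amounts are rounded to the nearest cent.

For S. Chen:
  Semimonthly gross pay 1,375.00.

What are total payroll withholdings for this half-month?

State Income Tax: taxable = 1,375.00
  40.08 + 11.01% × (1,375.00 − 800.00) = 40.08 + 11.01% × 575.00 = 103.39
Social Insurance: 8.2% × 1,375.00 = 112.75
Total: 103.39 + 112.75 = 216.14

216.14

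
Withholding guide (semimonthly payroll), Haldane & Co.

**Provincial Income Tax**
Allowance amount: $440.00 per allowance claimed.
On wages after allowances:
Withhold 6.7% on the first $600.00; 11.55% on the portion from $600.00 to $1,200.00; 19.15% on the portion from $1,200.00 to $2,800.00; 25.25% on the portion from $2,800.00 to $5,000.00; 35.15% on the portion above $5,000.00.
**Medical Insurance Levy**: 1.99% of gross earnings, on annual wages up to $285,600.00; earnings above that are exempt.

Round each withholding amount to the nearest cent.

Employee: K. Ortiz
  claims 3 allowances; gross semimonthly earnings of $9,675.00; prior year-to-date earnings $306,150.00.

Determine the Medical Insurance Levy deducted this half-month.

Medical Insurance Levy: YTD $306,150.00 ≥ cap $285,600.00 → $0.00

$0.00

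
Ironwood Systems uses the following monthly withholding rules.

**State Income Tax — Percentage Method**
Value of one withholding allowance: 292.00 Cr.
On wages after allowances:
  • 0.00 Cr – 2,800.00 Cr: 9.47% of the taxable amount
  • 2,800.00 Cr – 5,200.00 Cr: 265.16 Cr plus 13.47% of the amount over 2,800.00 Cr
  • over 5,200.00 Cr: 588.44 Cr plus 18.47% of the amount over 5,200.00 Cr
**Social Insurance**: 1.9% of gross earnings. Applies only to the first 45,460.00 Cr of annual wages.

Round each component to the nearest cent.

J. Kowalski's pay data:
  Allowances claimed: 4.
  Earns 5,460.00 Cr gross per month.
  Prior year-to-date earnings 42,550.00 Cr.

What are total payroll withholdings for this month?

521.42 Cr

State Income Tax: taxable = 5,460.00 Cr − 4×292.00 Cr = 4,292.00 Cr
  265.16 Cr + 13.47% × (4,292.00 Cr − 2,800.00 Cr) = 265.16 Cr + 13.47% × 1,492.00 Cr = 466.13 Cr
Social Insurance: cap 45,460.00 Cr − YTD 42,550.00 Cr = 2,910.00 Cr subject; 1.9% × 2,910.00 Cr = 55.29 Cr
Total: 466.13 Cr + 55.29 Cr = 521.42 Cr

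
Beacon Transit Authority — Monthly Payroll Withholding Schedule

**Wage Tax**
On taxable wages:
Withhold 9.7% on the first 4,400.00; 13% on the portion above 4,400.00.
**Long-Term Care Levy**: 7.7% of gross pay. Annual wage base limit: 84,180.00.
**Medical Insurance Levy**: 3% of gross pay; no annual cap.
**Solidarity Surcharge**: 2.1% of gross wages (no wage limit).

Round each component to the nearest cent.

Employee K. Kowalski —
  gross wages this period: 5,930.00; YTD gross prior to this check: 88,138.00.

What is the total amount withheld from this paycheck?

Wage Tax: taxable = 5,930.00
  426.80 + 13% × (5,930.00 − 4,400.00) = 426.80 + 13% × 1,530.00 = 625.70
Long-Term Care Levy: YTD 88,138.00 ≥ cap 84,180.00 → 0.00
Medical Insurance Levy: 3% × 5,930.00 = 177.90
Solidarity Surcharge: 2.1% × 5,930.00 = 124.53
Total: 625.70 + 0.00 + 177.90 + 124.53 = 928.13

928.13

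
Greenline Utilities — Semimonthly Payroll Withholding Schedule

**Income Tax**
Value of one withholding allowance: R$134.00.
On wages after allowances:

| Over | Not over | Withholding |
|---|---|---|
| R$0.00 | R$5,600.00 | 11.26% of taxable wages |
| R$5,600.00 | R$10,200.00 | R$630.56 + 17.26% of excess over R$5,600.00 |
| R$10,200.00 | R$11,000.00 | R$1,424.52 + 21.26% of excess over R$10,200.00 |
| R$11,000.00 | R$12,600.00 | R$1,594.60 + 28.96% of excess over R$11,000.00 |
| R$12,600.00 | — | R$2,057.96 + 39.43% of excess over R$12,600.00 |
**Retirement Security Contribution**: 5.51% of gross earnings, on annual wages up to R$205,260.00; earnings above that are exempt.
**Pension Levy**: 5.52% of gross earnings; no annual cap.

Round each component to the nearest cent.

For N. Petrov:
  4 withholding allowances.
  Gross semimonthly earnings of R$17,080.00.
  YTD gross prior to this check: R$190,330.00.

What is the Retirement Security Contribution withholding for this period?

Retirement Security Contribution: cap R$205,260.00 − YTD R$190,330.00 = R$14,930.00 subject; 5.51% × R$14,930.00 = R$822.64

R$822.64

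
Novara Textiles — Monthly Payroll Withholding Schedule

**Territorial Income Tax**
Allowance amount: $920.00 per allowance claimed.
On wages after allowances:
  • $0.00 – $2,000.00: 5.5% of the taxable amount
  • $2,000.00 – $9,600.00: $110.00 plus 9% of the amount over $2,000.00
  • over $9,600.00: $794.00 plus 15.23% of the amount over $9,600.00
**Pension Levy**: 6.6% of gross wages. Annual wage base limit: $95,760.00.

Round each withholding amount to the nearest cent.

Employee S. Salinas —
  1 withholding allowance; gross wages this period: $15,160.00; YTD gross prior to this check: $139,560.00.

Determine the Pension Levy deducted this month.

Pension Levy: YTD $139,560.00 ≥ cap $95,760.00 → $0.00

$0.00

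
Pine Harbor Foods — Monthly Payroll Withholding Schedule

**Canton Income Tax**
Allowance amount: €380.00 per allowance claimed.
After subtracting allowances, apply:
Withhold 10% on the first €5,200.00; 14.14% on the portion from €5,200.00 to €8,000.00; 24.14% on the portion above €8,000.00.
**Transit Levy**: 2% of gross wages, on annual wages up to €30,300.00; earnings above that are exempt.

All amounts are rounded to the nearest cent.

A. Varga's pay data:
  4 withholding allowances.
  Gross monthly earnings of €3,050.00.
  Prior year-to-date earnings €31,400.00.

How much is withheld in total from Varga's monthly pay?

€153.00

Canton Income Tax: taxable = €3,050.00 − 4×€380.00 = €1,530.00
  10% × €1,530.00 = €153.00
Transit Levy: YTD €31,400.00 ≥ cap €30,300.00 → €0.00
Total: €153.00 + €0.00 = €153.00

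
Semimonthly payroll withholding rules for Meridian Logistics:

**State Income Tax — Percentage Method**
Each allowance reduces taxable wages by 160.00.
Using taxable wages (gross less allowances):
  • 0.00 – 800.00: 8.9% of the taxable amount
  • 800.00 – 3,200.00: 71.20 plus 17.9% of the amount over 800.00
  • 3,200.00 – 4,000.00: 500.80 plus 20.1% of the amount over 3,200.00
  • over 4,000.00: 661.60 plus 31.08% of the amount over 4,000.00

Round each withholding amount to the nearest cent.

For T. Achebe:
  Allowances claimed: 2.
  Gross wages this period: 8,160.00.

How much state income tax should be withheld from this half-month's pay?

1,855.07

State Income Tax: taxable = 8,160.00 − 2×160.00 = 7,840.00
  661.60 + 31.08% × (7,840.00 − 4,000.00) = 661.60 + 31.08% × 3,840.00 = 1,855.07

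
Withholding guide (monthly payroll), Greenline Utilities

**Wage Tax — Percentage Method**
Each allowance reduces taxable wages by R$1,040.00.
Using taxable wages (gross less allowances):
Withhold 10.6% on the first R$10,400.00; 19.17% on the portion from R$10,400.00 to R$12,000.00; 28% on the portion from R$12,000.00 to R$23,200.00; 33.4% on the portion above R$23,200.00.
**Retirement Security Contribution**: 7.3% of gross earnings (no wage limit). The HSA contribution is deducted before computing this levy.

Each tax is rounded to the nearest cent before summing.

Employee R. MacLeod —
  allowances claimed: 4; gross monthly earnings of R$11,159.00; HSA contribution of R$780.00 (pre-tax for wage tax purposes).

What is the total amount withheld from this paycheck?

R$1,416.88

Wage Tax: taxable = R$11,159.00 − R$780.00 − 4×R$1,040.00 = R$6,219.00
  10.6% × R$6,219.00 = R$659.21
Retirement Security Contribution: 7.3% × R$10,379.00 = R$757.67
Total: R$659.21 + R$757.67 = R$1,416.88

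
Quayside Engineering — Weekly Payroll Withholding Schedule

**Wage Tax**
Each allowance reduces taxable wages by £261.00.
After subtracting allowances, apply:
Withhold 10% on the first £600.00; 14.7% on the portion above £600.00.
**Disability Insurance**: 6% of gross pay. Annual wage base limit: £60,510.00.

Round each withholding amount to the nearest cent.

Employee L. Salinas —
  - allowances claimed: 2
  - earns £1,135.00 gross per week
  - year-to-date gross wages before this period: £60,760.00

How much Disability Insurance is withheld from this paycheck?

Disability Insurance: YTD £60,760.00 ≥ cap £60,510.00 → £0.00

£0.00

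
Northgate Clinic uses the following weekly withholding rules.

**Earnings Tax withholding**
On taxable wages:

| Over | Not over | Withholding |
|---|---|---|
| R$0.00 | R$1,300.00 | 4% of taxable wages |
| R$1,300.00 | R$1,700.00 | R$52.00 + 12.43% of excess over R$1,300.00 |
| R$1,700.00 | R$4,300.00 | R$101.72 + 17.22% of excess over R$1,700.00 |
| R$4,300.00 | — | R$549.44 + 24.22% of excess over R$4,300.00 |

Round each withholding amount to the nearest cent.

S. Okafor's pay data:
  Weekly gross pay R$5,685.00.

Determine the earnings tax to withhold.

Earnings Tax: taxable = R$5,685.00
  R$549.44 + 24.22% × (R$5,685.00 − R$4,300.00) = R$549.44 + 24.22% × R$1,385.00 = R$884.89

R$884.89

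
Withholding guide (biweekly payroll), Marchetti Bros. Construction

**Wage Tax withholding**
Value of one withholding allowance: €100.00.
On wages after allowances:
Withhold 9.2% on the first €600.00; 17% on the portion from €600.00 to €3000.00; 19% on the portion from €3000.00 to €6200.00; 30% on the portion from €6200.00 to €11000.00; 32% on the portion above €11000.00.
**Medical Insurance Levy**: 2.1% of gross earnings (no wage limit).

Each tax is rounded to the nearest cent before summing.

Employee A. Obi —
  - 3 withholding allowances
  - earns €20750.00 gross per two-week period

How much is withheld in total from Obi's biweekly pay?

Wage Tax: taxable = €20750.00 − 3×€100.00 = €20450.00
  €2511.20 + 32% × (€20450.00 − €11000.00) = €2511.20 + 32% × €9450.00 = €5535.20
Medical Insurance Levy: 2.1% × €20750.00 = €435.75
Total: €5535.20 + €435.75 = €5970.95

€5970.95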